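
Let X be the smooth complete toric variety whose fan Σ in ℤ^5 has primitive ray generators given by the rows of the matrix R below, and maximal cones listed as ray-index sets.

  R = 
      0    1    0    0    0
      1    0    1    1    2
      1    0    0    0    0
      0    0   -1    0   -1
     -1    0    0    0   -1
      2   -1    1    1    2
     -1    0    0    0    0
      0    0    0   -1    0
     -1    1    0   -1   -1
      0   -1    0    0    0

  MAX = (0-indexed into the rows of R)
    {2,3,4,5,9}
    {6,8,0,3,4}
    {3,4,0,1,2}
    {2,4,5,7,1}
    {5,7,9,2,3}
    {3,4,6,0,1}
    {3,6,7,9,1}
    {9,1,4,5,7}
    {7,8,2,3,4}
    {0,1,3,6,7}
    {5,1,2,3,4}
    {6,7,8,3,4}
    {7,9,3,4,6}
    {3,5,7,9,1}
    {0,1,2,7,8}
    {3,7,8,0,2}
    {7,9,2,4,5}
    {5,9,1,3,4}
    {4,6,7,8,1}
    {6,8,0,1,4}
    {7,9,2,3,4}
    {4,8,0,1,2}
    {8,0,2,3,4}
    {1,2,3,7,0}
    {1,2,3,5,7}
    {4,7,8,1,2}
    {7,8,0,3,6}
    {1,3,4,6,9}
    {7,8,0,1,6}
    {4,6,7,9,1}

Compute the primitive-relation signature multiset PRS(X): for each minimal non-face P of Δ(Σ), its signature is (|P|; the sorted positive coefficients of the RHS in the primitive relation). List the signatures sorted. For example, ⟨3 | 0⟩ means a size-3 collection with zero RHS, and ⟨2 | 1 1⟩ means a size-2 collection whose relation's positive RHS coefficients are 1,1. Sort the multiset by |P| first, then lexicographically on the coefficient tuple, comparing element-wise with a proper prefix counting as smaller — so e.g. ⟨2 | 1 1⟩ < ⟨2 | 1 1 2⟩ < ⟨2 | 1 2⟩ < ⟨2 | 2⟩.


Δ(Σ) — 10 vertices, 11 min non-faces:

  P = {0,9}:  v_{0} + v_{9} = 0 — sig = ⟨2 | 0⟩
  P = {2,6}:  v_{2} + v_{6} = 0 — sig = ⟨2 | 0⟩
  P = {0,5}:  v_{0} + v_{5} = v_{1} + v_{2} — sig = ⟨2 | 1 1⟩
  P = {5,6}:  v_{5} + v_{6} = v_{1} + v_{9} — sig = ⟨2 | 1 1⟩
  P = {8,9}:  v_{8} + v_{9} = v_{4} + v_{7} — sig = ⟨2 | 1 1⟩
  P = {5,8}:  v_{5} + v_{8} = v_{1} + v_{2} + v_{4} + v_{7} — sig = ⟨2 | 1 1 1 1⟩
  P = {0,4,7}:  v_{0} + v_{4} + v_{7} = v_{8} — sig = ⟨3 | 1⟩
  P = {1,2,9}:  v_{1} + v_{2} + v_{9} = v_{5} — sig = ⟨3 | 1⟩
  P = {1,3,8}:  v_{1} + v_{3} + v_{8} = v_{0} — sig = ⟨3 | 1⟩
  P = {1,3,4,7}:  v_{1} + v_{3} + v_{4} + v_{7} = 0 — sig = ⟨4 | 0⟩
  P = {3,4,5,7}:  v_{3} + v_{4} + v_{5} + v_{7} = v_{2} + v_{9} — sig = ⟨4 | 1 1⟩

Sorted signature multiset PRS(X):
[⟨2 | 0⟩, ⟨2 | 0⟩, ⟨2 | 1 1⟩, ⟨2 | 1 1⟩, ⟨2 | 1 1⟩, ⟨2 | 1 1 1 1⟩, ⟨3 | 1⟩, ⟨3 | 1⟩, ⟨3 | 1⟩, ⟨4 | 0⟩, ⟨4 | 1 1⟩]


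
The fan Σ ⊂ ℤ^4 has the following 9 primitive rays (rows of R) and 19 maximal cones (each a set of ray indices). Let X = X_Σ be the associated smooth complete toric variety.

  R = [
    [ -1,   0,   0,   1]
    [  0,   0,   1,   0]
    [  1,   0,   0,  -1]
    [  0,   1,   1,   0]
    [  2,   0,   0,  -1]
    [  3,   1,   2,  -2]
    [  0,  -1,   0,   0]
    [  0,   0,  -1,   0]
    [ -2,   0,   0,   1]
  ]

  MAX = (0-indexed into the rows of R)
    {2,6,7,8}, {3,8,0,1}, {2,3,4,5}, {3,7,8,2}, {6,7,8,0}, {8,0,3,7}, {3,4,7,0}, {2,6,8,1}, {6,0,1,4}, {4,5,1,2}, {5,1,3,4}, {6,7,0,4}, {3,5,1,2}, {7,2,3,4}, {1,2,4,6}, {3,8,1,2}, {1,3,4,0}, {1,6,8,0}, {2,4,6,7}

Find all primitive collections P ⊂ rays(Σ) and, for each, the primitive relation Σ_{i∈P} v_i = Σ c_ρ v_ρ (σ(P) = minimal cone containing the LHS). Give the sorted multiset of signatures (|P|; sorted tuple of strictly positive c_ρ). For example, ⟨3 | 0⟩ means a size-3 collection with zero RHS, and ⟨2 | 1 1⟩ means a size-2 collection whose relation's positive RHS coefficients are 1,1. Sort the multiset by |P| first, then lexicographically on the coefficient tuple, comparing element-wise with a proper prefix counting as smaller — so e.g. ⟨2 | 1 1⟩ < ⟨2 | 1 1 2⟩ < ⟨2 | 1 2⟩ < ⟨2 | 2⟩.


|primitive collections| = 9. Relations:

  {0,2}:  v_{0} + v_{2} = 0  so sig = ⟨2 | 0⟩
  {1,7}:  v_{1} + v_{7} = 0  so sig = ⟨2 | 0⟩
  {4,8}:  v_{4} + v_{8} = 0  so sig = ⟨2 | 0⟩
  {3,6}:  v_{3} + v_{6} = v_{1}  so sig = ⟨2 | 1⟩
  {0,5}:  v_{0} + v_{5} = v_{1} + v_{3} + v_{4}  so sig = ⟨2 | 1 1 1⟩
  {5,7}:  v_{5} + v_{7} = v_{2} + v_{3} + v_{4}  so sig = ⟨2 | 1 1 1⟩
  {5,8}:  v_{5} + v_{8} = v_{1} + v_{2} + v_{3}  so sig = ⟨2 | 1 1 1⟩
  {5,6}:  v_{5} + v_{6} = 2·v_{1} + v_{2} + v_{4}  so sig = ⟨2 | 1 1 2⟩
  {1,2,3,4}:  v_{1} + v_{2} + v_{3} + v_{4} = v_{5}  so sig = ⟨4 | 1⟩

Signatures (|P|; sorted positive RHS coefficients), sorted:
{ ⟨2 | 0⟩ ×3,  ⟨2 | 1⟩,  ⟨2 | 1 1 1⟩ ×3,  ⟨2 | 1 1 2⟩,  ⟨4 | 1⟩ }


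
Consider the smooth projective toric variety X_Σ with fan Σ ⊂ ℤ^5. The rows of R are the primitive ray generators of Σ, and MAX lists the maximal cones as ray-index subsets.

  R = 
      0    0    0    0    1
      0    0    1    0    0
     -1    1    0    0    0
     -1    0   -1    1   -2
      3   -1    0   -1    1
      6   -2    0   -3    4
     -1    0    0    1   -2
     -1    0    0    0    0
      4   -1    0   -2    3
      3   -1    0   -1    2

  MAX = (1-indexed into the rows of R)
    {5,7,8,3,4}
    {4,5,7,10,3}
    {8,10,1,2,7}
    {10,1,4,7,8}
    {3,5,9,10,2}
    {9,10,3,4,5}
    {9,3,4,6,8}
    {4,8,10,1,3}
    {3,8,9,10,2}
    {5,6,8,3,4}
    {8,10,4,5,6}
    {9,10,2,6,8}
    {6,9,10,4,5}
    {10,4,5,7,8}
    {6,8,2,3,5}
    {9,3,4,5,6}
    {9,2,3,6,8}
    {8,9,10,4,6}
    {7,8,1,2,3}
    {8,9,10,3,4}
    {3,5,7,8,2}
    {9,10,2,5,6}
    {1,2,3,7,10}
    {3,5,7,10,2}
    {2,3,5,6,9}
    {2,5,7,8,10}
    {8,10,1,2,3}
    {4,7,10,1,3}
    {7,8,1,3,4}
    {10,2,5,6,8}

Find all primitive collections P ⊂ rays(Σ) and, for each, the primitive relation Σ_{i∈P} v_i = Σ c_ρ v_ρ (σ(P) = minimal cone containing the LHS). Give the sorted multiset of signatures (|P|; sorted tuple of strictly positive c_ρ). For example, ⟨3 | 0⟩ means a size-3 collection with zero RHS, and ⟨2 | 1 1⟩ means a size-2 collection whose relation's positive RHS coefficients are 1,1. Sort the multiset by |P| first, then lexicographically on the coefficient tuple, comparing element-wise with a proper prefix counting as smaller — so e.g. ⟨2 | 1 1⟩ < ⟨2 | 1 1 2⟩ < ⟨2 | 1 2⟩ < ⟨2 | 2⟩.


Δ(Σ) — 10 vertices, 10 min non-faces:

  {1,5}:  v_{1} + v_{5} = v_{10} ; sig = ⟨2 | 1⟩
  {2,4}:  v_{2} + v_{4} = v_{7} ; sig = ⟨2 | 1⟩
  {7,9}:  v_{7} + v_{9} = v_{5} ; sig = ⟨2 | 1⟩
  {1,6}:  v_{1} + v_{6} = v_{8} + v_{9} + v_{10} ; sig = ⟨2 | 1 1 1⟩
  {1,9}:  v_{1} + v_{9} = v_{3} + v_{8} + 2·v_{10} ; sig = ⟨2 | 1 1 2⟩
  {6,7}:  v_{6} + v_{7} = 2·v_{5} + v_{8} ; sig = ⟨2 | 1 2⟩
  {5,8,9}:  v_{5} + v_{8} + v_{9} = v_{6} ; sig = ⟨3 | 1⟩
  {3,6,10}:  v_{3} + v_{6} + v_{10} = 2·v_{9} ; sig = ⟨3 | 2⟩
  {3,7,8,10}:  v_{3} + v_{7} + v_{8} + v_{10} = 0 ; sig = ⟨4 | 0⟩
  {3,5,8,10}:  v_{3} + v_{5} + v_{8} + v_{10} = v_{9} ; sig = ⟨4 | 1⟩

Signatures (|P|; sorted positive RHS coefficients), sorted:
[⟨2 | 1⟩, ⟨2 | 1⟩, ⟨2 | 1⟩, ⟨2 | 1 1 1⟩, ⟨2 | 1 1 2⟩, ⟨2 | 1 2⟩, ⟨3 | 1⟩, ⟨3 | 2⟩, ⟨4 | 0⟩, ⟨4 | 1⟩]


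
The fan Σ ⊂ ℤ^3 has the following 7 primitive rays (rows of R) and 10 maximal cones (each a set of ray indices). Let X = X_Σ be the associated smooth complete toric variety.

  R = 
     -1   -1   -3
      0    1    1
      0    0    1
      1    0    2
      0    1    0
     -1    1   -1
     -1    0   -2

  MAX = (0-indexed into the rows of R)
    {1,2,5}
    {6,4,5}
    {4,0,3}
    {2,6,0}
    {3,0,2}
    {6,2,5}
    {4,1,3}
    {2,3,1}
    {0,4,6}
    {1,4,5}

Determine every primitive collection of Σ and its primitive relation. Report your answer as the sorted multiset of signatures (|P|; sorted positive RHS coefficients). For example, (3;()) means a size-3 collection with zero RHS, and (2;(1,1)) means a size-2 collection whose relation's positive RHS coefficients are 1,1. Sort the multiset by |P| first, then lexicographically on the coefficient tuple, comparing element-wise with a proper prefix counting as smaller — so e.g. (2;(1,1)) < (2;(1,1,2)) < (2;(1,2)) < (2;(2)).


Σ has 6 primitive collections:

  P = {3,6}:  v_{3} + v_{6} = 0  ⟹  sig = (2;())
  P = {0,1}:  v_{0} + v_{1} = v_{6}  ⟹  sig = (2;(1))
  P = {1,6}:  v_{1} + v_{6} = v_{5}  ⟹  sig = (2;(1))
  P = {2,4}:  v_{2} + v_{4} = v_{1}  ⟹  sig = (2;(1))
  P = {3,5}:  v_{3} + v_{5} = v_{1}  ⟹  sig = (2;(1))
  P = {0,5}:  v_{0} + v_{5} = 2·v_{6}  ⟹  sig = (2;(2))

so the primitive-relation signature multiset is
    (2;())
    (2;(1))
    (2;(1))
    (2;(1))
    (2;(1))
    (2;(2))


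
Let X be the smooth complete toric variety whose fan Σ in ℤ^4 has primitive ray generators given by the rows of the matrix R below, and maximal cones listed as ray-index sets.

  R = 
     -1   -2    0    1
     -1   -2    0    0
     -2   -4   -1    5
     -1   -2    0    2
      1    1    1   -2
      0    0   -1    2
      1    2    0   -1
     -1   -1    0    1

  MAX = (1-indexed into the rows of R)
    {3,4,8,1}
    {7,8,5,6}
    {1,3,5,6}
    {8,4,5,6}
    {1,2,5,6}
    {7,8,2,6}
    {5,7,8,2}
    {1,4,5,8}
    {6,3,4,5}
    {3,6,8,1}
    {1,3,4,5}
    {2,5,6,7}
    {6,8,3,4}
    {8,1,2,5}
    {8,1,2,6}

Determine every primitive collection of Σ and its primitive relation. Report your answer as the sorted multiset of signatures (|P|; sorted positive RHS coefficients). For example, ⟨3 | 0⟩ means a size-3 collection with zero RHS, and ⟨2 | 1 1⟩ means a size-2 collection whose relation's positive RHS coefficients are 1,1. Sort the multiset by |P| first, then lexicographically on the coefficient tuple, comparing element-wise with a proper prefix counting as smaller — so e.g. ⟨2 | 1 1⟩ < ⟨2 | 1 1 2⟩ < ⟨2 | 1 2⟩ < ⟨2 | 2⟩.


9 minimal non-faces of Δ(Σ) (on 8 rays):

  • {1,7}:  v_{1} + v_{7} = 0  ⟹  sig = ⟨2 | 0⟩
  • {3,7}:  v_{3} + v_{7} = v_{4} + v_{6}  ⟹  sig = ⟨2 | 1 1⟩
  • {4,7}:  v_{4} + v_{7} = v_{5} + v_{6} + v_{8}  ⟹  sig = ⟨2 | 1 1 1⟩
  • {2,3}:  v_{2} + v_{3} = 3·v_{1} + v_{6}  ⟹  sig = ⟨2 | 1 3⟩
  • {2,4}:  v_{2} + v_{4} = 2·v_{1}  ⟹  sig = ⟨2 | 2⟩
  • {1,4,6}:  v_{1} + v_{4} + v_{6} = v_{3}  ⟹  sig = ⟨3 | 1⟩
  • {3,5,8}:  v_{3} + v_{5} + v_{8} = 2·v_{4}  ⟹  sig = ⟨3 | 2⟩
  • {1,5,6,8}:  v_{1} + v_{5} + v_{6} + v_{8} = v_{4}  ⟹  sig = ⟨4 | 1⟩
  • {2,5,6,8}:  v_{2} + v_{5} + v_{6} + v_{8} = v_{1}  ⟹  sig = ⟨4 | 1⟩

Signatures (|P|; sorted positive RHS coefficients), sorted:
{ ⟨2 | 0⟩,  ⟨2 | 1 1⟩,  ⟨2 | 1 1 1⟩,  ⟨2 | 1 3⟩,  ⟨2 | 2⟩,  ⟨3 | 1⟩,  ⟨3 | 2⟩,  ⟨4 | 1⟩ ×2 }


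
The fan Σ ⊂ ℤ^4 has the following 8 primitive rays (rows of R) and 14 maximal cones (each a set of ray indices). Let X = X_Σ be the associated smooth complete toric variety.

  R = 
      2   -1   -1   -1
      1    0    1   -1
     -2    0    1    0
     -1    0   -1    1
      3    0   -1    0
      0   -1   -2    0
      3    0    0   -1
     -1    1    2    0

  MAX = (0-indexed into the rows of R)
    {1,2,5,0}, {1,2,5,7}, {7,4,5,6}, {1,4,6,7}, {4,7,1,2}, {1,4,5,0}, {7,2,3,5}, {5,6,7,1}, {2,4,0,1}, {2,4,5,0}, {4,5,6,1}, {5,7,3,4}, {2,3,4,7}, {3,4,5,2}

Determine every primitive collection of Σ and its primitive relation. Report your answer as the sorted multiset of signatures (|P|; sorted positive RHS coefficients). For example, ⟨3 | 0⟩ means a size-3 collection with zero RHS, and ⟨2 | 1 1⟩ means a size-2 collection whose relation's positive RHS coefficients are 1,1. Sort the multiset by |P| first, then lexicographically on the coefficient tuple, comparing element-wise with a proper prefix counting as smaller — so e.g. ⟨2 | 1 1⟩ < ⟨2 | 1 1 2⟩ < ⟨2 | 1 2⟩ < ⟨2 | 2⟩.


9 minimal non-faces of Δ(Σ) (on 8 rays):

  P = {1,3}:  v_{1} + v_{3} = 0  →  sig = ⟨2 | 0⟩
  P = {0,7}:  v_{0} + v_{7} = v_{1}  →  sig = ⟨2 | 1⟩
  P = {2,6}:  v_{2} + v_{6} = v_{1}  →  sig = ⟨2 | 1⟩
  P = {0,3}:  v_{0} + v_{3} = v_{2} + v_{4} + v_{5}  →  sig = ⟨2 | 1 1 1⟩
  P = {3,6}:  v_{3} + v_{6} = v_{4} + v_{5} + v_{7}  →  sig = ⟨2 | 1 1 1⟩
  P = {0,6}:  v_{0} + v_{6} = 2·v_{1} + v_{4} + v_{5}  →  sig = ⟨2 | 1 1 2⟩
  P = {2,4,5,7}:  v_{2} + v_{4} + v_{5} + v_{7} = 0  →  sig = ⟨4 | 0⟩
  P = {1,2,4,5}:  v_{1} + v_{2} + v_{4} + v_{5} = v_{0}  →  sig = ⟨4 | 1⟩
  P = {1,4,5,7}:  v_{1} + v_{4} + v_{5} + v_{7} = v_{6}  →  sig = ⟨4 | 1⟩

so the primitive-relation signature multiset is
    |P|=2: 6 collections, coeffs (), (1), (1), (1,1,1), (1,1,1), (1,1,2)
    |P|=4: 3 collections, coeffs (), (1), (1)


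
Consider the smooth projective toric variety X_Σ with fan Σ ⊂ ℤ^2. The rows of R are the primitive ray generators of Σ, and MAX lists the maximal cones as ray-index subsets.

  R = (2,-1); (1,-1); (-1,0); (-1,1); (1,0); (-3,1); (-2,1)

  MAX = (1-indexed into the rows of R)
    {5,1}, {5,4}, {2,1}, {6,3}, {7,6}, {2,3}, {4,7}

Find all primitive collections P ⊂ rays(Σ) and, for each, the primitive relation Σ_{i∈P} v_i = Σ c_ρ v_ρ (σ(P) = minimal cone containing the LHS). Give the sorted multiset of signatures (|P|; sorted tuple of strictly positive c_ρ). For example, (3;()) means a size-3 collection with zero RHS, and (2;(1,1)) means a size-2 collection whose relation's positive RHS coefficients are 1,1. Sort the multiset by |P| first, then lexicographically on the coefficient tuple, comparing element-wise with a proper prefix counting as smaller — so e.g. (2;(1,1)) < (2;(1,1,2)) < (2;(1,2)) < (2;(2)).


14 minimal non-faces of Δ(Σ) (on 7 rays):

  • {1,7}:  v_{1} + v_{7} = 0  ⇒ sig = (2;())
  • {2,4}:  v_{2} + v_{4} = 0  ⇒ sig = (2;())
  • {3,5}:  v_{3} + v_{5} = 0  ⇒ sig = (2;())
  • {1,3}:  v_{1} + v_{3} = v_{2}  ⇒ sig = (2;(1))
  • {1,4}:  v_{1} + v_{4} = v_{5}  ⇒ sig = (2;(1))
  • {1,6}:  v_{1} + v_{6} = v_{3}  ⇒ sig = (2;(1))
  • {2,5}:  v_{2} + v_{5} = v_{1}  ⇒ sig = (2;(1))
  • {2,7}:  v_{2} + v_{7} = v_{3}  ⇒ sig = (2;(1))
  • {3,4}:  v_{3} + v_{4} = v_{7}  ⇒ sig = (2;(1))
  • {3,7}:  v_{3} + v_{7} = v_{6}  ⇒ sig = (2;(1))
  • {5,6}:  v_{5} + v_{6} = v_{7}  ⇒ sig = (2;(1))
  • {5,7}:  v_{5} + v_{7} = v_{4}  ⇒ sig = (2;(1))
  • {2,6}:  v_{2} + v_{6} = 2·v_{3}  ⇒ sig = (2;(2))
  • {4,6}:  v_{4} + v_{6} = 2·v_{7}  ⇒ sig = (2;(2))

Signatures (|P|; sorted positive RHS coefficients), sorted:
    (2;())
    (2;())
    (2;())
    (2;(1))
    (2;(1))
    (2;(1))
    (2;(1))
    (2;(1))
    (2;(1))
    (2;(1))
    (2;(1))
    (2;(1))
    (2;(2))
    (2;(2))


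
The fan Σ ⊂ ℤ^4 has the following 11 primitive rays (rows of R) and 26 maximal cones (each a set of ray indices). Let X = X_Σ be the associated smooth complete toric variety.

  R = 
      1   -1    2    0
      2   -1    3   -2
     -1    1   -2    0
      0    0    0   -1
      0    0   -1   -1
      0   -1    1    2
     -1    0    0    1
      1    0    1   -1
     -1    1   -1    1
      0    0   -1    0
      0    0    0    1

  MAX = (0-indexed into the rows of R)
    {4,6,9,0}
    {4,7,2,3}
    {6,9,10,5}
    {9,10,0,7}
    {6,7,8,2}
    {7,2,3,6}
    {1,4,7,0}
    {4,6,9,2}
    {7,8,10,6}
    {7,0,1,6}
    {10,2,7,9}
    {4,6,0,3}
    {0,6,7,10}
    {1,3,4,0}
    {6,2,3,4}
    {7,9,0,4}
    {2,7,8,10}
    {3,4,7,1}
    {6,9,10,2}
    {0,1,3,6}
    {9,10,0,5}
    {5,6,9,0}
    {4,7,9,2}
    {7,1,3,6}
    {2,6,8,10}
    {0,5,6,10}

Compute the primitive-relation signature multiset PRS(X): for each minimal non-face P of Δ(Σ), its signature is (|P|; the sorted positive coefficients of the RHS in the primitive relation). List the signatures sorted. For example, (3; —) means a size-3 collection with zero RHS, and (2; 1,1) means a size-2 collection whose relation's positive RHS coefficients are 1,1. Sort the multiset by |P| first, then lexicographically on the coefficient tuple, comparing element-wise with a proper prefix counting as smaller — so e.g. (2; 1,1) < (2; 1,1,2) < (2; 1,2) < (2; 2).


24 minimal non-faces of Δ(Σ) (on 11 rays):

  P = {0,2}:  v_{0} + v_{2} = 0 ; sig = (2; —)
  P = {3,10}:  v_{3} + v_{10} = 0 ; sig = (2; —)
  P = {3,9}:  v_{3} + v_{9} = v_{4} ; sig = (2; 1)
  P = {4,8}:  v_{4} + v_{8} = v_{2} ; sig = (2; 1)
  P = {4,10}:  v_{4} + v_{10} = v_{9} ; sig = (2; 1)
  P = {1,2}:  v_{1} + v_{2} = v_{3} + v_{7} ; sig = (2; 1,1)
  P = {1,10}:  v_{1} + v_{10} = v_{0} + v_{7} ; sig = (2; 1,1)
  P = {5,7}:  v_{5} + v_{7} = v_{0} + v_{10} ; sig = (2; 1,1)
  P = {8,9}:  v_{8} + v_{9} = v_{2} + v_{10} ; sig = (2; 1,1)
  P = {0,8}:  v_{0} + v_{8} = v_{6} + v_{7} + v_{10} ; sig = (2; 1,1,1)
  P = {1,9}:  v_{1} + v_{9} = v_{0} + v_{4} + v_{7} ; sig = (2; 1,1,1)
  P = {2,5}:  v_{2} + v_{5} = v_{6} + v_{9} + v_{10} ; sig = (2; 1,1,1)
  P = {3,5}:  v_{3} + v_{5} = v_{0} + v_{6} + v_{9} ; sig = (2; 1,1,1)
  P = {3,8}:  v_{3} + v_{8} = v_{2} + v_{6} + v_{7} ; sig = (2; 1,1,1)
  P = {4,5}:  v_{4} + v_{5} = v_{0} + v_{6} + 2·v_{9} ; sig = (2; 1,1,2)
  P = {1,8}:  v_{1} + v_{8} = v_{6} + 2·v_{7} ; sig = (2; 1,2)
  P = {5,8}:  v_{5} + v_{8} = v_{6} + 2·v_{10} ; sig = (2; 1,2)
  P = {1,5}:  v_{1} + v_{5} = 2·v_{0} ; sig = (2; 2)
  P = {6,7,9}:  v_{6} + v_{7} + v_{9} = 0 ; sig = (3; —)
  P = {0,3,7}:  v_{0} + v_{3} + v_{7} = v_{1} ; sig = (3; 1)
  P = {4,6,7}:  v_{4} + v_{6} + v_{7} = v_{3} ; sig = (3; 1)
  P = {1,4,6}:  v_{1} + v_{4} + v_{6} = v_{0} + 2·v_{3} ; sig = (3; 1,2)
  P = {0,6,9,10}:  v_{0} + v_{6} + v_{9} + v_{10} = v_{5} ; sig = (4; 1)
  P = {2,6,7,10}:  v_{2} + v_{6} + v_{7} + v_{10} = v_{8} ; sig = (4; 1)

so the primitive-relation signature multiset is
    (2; —)
    (2; —)
    (2; 1)
    (2; 1)
    (2; 1)
    (2; 1,1)
    (2; 1,1)
    (2; 1,1)
    (2; 1,1)
    (2; 1,1,1)
    (2; 1,1,1)
    (2; 1,1,1)
    (2; 1,1,1)
    (2; 1,1,1)
    (2; 1,1,2)
    (2; 1,2)
    (2; 1,2)
    (2; 2)
    (3; —)
    (3; 1)
    (3; 1)
    (3; 1,2)
    (4; 1)
    (4; 1)


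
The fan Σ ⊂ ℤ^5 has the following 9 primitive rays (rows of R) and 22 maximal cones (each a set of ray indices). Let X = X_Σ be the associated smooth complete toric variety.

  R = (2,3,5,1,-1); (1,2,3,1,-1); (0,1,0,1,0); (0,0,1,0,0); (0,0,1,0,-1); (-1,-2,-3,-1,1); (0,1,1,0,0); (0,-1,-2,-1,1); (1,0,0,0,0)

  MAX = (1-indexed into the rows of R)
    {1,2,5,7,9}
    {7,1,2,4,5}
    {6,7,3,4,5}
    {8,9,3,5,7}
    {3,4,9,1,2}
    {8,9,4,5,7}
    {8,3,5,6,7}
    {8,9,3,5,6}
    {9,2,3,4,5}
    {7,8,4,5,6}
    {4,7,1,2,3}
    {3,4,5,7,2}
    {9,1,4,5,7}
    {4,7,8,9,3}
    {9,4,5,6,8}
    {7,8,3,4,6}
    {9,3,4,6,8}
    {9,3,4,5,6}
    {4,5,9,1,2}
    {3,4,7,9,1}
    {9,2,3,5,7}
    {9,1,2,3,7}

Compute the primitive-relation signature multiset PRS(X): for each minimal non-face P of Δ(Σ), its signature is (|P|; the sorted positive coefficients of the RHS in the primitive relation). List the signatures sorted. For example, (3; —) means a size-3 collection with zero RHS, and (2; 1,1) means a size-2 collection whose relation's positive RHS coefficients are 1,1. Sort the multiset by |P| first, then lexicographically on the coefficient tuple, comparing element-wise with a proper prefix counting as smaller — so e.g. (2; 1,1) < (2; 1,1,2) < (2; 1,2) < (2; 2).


9 collections generate NE(X_Σ); each relation:

  P = {2,6}:  v_{2} + v_{6} = 0 — sig = (2; —)
  P = {2,8}:  v_{2} + v_{8} = v_{7} + v_{9} — sig = (2; 1,1)
  P = {1,6}:  v_{1} + v_{6} = v_{4} + v_{7} + v_{9} — sig = (2; 1,1,1)
  P = {1,8}:  v_{1} + v_{8} = v_{4} + 2·v_{7} + 2·v_{9} — sig = (2; 1,2,2)
  P = {6,7,9}:  v_{6} + v_{7} + v_{9} = v_{8} — sig = (3; 1)
  P = {1,3,5}:  v_{1} + v_{3} + v_{5} = 2·v_{2} — sig = (3; 2)
  P = {3,4,5,8}:  v_{3} + v_{4} + v_{5} + v_{8} = 0 — sig = (4; —)
  P = {2,4,7,9}:  v_{2} + v_{4} + v_{7} + v_{9} = v_{1} — sig = (4; 1)
  P = {3,4,5,7,9}:  v_{3} + v_{4} + v_{5} + v_{7} + v_{9} = v_{2} — sig = (5; 1)

Hence PRS(X_Σ) =
    (2; —)
    (2; 1,1)
    (2; 1,1,1)
    (2; 1,2,2)
    (3; 1)
    (3; 2)
    (4; —)
    (4; 1)
    (5; 1)


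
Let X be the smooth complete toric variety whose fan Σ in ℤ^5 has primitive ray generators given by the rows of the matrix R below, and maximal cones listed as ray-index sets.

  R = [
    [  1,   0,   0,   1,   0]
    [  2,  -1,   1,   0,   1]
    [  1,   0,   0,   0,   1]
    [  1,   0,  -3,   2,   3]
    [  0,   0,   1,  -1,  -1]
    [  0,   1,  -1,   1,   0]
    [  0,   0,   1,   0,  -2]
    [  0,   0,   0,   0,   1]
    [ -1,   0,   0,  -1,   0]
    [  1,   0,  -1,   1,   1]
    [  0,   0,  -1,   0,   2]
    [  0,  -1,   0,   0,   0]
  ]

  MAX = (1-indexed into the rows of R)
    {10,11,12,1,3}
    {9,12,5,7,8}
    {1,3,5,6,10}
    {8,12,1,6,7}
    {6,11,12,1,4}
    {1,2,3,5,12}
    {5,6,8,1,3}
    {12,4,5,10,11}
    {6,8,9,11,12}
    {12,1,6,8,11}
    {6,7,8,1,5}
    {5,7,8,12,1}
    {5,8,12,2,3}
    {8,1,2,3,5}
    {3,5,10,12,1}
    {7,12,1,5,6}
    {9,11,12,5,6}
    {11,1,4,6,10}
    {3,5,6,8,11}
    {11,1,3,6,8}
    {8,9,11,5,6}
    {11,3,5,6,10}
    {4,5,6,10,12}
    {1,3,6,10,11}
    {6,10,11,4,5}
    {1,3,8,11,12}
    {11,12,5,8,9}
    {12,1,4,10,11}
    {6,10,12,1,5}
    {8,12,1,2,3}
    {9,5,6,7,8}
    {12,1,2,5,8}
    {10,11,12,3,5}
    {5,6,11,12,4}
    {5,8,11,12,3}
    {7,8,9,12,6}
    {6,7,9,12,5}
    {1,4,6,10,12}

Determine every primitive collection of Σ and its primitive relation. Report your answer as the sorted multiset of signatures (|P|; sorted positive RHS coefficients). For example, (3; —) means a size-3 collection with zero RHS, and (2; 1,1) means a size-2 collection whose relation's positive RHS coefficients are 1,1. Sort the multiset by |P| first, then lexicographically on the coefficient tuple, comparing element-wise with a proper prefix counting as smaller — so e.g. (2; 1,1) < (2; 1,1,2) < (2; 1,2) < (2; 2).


Σ has 23 primitive collections:

  P={1,9}:  v_{1} + v_{9} = 0  ⇒ sig = (2; —)
  P={7,11}:  v_{7} + v_{11} = 0  ⇒ sig = (2; —)
  P={2,6}:  v_{2} + v_{6} = v_{1} + v_{3}  ⇒ sig = (2; 1,1)
  P={3,7}:  v_{3} + v_{7} = v_{1} + v_{5}  ⇒ sig = (2; 1,1)
  P={3,9}:  v_{3} + v_{9} = v_{5} + v_{11}  ⇒ sig = (2; 1,1)
  P={8,10}:  v_{8} + v_{10} = v_{1} + v_{11}  ⇒ sig = (2; 1,1)
  P={4,7}:  v_{4} + v_{7} = v_{6} + v_{10} + v_{12}  ⇒ sig = (2; 1,1,1)
  P={2,9}:  v_{2} + v_{9} = v_{3} + v_{5} + v_{8} + v_{12}  ⇒ sig = (2; 1,1,1,1)
  P={7,10}:  v_{7} + v_{10} = v_{1} + v_{5} + v_{6} + v_{12}  ⇒ sig = (2; 1,1,1,1)
  P={9,10}:  v_{9} + v_{10} = v_{5} + v_{6} + v_{11} + v_{12}  ⇒ sig = (2; 1,1,1,1)
  P={2,4}:  v_{2} + v_{4} = v_{1} + v_{3} + v_{10} + v_{11} + v_{12}  ⇒ sig = (2; 1,1,1,1,1)
  P={4,8}:  v_{4} + v_{8} = v_{1} + v_{6} + 2·v_{11} + v_{12}  ⇒ sig = (2; 1,1,1,2)
  P={2,10}:  v_{2} + v_{10} = v_{1} + 2·v_{3} + v_{12}  ⇒ sig = (2; 1,1,2)
  P={2,11}:  v_{2} + v_{11} = 2·v_{3} + v_{8} + v_{12}  ⇒ sig = (2; 1,1,2)
  P={2,7}:  v_{2} + v_{7} = 2·v_{1} + 2·v_{5} + v_{8} + v_{12}  ⇒ sig = (2; 1,1,2,2)
  P={3,4}:  v_{3} + v_{4} = 2·v_{10} + v_{11}  ⇒ sig = (2; 1,2)
  P={4,9}:  v_{4} + v_{9} = v_{5} + 2·v_{6} + 2·v_{11} + 2·v_{12}  ⇒ sig = (2; 1,2,2,2)
  P={1,5,11}:  v_{1} + v_{5} + v_{11} = v_{3}  ⇒ sig = (3; 1)
  P={3,6,12}:  v_{3} + v_{6} + v_{12} = v_{10}  ⇒ sig = (3; 1)
  P={1,4,5}:  v_{1} + v_{4} + v_{5} = 2·v_{10}  ⇒ sig = (3; 2)
  P={5,6,8,12}:  v_{5} + v_{6} + v_{8} + v_{12} = 0  ⇒ sig = (4; —)
  P={6,10,11,12}:  v_{6} + v_{10} + v_{11} + v_{12} = v_{4}  ⇒ sig = (4; 1)
  P={1,3,5,8,12}:  v_{1} + v_{3} + v_{5} + v_{8} + v_{12} = v_{2}  ⇒ sig = (5; 1)

so the primitive-relation signature multiset is
[(2; —), (2; —), (2; 1,1), (2; 1,1), (2; 1,1), (2; 1,1), (2; 1,1,1), (2; 1,1,1,1), (2; 1,1,1,1), (2; 1,1,1,1), (2; 1,1,1,1,1), (2; 1,1,1,2), (2; 1,1,2), (2; 1,1,2), (2; 1,1,2,2), (2; 1,2), (2; 1,2,2,2), (3; 1), (3; 1), (3; 2), (4; —), (4; 1), (5; 1)]


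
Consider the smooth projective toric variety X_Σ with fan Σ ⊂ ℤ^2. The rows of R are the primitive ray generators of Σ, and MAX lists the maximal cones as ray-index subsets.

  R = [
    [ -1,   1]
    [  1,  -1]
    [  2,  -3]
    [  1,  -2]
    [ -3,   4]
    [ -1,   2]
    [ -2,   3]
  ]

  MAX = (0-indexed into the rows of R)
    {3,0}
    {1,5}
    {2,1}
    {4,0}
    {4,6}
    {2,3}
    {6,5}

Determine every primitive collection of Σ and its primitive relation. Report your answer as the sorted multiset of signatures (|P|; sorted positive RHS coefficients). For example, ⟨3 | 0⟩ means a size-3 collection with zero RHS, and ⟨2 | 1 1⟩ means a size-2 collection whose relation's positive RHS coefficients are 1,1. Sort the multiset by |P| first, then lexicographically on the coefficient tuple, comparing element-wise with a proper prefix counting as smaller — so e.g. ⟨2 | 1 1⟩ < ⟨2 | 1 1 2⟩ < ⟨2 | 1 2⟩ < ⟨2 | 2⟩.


Σ has 14 primitive collections:

  • {0,1}:  v_{0} + v_{1} = 0  ⇒ sig = ⟨2 | 0⟩
  • {2,6}:  v_{2} + v_{6} = 0  ⇒ sig = ⟨2 | 0⟩
  • {3,5}:  v_{3} + v_{5} = 0  ⇒ sig = ⟨2 | 0⟩
  • {0,2}:  v_{0} + v_{2} = v_{3}  ⇒ sig = ⟨2 | 1⟩
  • {0,5}:  v_{0} + v_{5} = v_{6}  ⇒ sig = ⟨2 | 1⟩
  • {0,6}:  v_{0} + v_{6} = v_{4}  ⇒ sig = ⟨2 | 1⟩
  • {1,3}:  v_{1} + v_{3} = v_{2}  ⇒ sig = ⟨2 | 1⟩
  • {1,4}:  v_{1} + v_{4} = v_{6}  ⇒ sig = ⟨2 | 1⟩
  • {1,6}:  v_{1} + v_{6} = v_{5}  ⇒ sig = ⟨2 | 1⟩
  • {2,4}:  v_{2} + v_{4} = v_{0}  ⇒ sig = ⟨2 | 1⟩
  • {2,5}:  v_{2} + v_{5} = v_{1}  ⇒ sig = ⟨2 | 1⟩
  • {3,6}:  v_{3} + v_{6} = v_{0}  ⇒ sig = ⟨2 | 1⟩
  • {3,4}:  v_{3} + v_{4} = 2·v_{0}  ⇒ sig = ⟨2 | 2⟩
  • {4,5}:  v_{4} + v_{5} = 2·v_{6}  ⇒ sig = ⟨2 | 2⟩

so the primitive-relation signature multiset is
{ ⟨2 | 0⟩ ×3,  ⟨2 | 1⟩ ×9,  ⟨2 | 2⟩ ×2 }


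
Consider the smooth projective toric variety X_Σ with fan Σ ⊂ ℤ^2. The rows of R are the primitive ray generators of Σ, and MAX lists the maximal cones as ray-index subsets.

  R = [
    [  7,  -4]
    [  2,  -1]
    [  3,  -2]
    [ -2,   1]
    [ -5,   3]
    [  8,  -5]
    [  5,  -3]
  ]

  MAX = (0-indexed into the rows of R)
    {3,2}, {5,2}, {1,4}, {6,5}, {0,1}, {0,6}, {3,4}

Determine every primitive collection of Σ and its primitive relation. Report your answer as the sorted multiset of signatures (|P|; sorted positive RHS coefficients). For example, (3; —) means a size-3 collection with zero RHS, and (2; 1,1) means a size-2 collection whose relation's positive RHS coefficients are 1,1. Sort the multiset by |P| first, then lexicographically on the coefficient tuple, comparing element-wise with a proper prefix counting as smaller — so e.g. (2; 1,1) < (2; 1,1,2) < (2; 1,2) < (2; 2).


The 14 primitive collections of Σ (r=7, n=2):

  • {1,3}:  v_{1} + v_{3} = 0  so sig = (2; —)
  • {4,6}:  v_{4} + v_{6} = 0  so sig = (2; —)
  • {0,3}:  v_{0} + v_{3} = v_{6}  so sig = (2; 1)
  • {0,4}:  v_{0} + v_{4} = v_{1}  so sig = (2; 1)
  • {1,2}:  v_{1} + v_{2} = v_{6}  so sig = (2; 1)
  • {1,6}:  v_{1} + v_{6} = v_{0}  so sig = (2; 1)
  • {2,4}:  v_{2} + v_{4} = v_{3}  so sig = (2; 1)
  • {2,6}:  v_{2} + v_{6} = v_{5}  so sig = (2; 1)
  • {3,6}:  v_{3} + v_{6} = v_{2}  so sig = (2; 1)
  • {4,5}:  v_{4} + v_{5} = v_{2}  so sig = (2; 1)
  • {0,2}:  v_{0} + v_{2} = 2·v_{6}  so sig = (2; 2)
  • {1,5}:  v_{1} + v_{5} = 2·v_{6}  so sig = (2; 2)
  • {3,5}:  v_{3} + v_{5} = 2·v_{2}  so sig = (2; 2)
  • {0,5}:  v_{0} + v_{5} = 3·v_{6}  so sig = (2; 3)

so the primitive-relation signature multiset is
[(2; —), (2; —), (2; 1), (2; 1), (2; 1), (2; 1), (2; 1), (2; 1), (2; 1), (2; 1), (2; 2), (2; 2), (2; 2), (2; 3)]


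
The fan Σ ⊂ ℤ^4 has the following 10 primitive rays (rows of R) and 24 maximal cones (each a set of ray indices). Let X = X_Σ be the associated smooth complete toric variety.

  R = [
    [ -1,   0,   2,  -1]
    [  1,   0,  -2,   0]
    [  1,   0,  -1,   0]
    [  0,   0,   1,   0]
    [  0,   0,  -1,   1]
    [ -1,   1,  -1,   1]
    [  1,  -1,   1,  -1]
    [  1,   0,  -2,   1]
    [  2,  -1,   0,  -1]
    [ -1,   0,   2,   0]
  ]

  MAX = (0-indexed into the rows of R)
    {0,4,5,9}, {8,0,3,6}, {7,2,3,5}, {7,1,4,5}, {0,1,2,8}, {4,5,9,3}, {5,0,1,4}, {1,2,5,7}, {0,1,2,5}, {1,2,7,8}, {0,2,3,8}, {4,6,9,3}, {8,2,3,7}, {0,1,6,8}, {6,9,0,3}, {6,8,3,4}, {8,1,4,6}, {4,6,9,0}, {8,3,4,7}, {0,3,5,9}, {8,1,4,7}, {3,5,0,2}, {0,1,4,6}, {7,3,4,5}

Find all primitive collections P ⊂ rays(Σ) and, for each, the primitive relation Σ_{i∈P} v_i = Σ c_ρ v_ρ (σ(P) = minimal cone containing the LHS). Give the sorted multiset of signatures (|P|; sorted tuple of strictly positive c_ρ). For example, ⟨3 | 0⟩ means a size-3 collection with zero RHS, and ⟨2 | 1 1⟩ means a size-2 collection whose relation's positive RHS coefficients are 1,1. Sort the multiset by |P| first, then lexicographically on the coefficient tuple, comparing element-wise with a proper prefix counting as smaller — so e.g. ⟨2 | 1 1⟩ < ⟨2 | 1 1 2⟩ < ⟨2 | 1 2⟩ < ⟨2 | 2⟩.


Σ has 13 primitive collections:

  P={0,7}:  v_{0} + v_{7} = 0  ⟹  sig = ⟨2 | 0⟩
  P={1,9}:  v_{1} + v_{9} = 0  ⟹  sig = ⟨2 | 0⟩
  P={5,6}:  v_{5} + v_{6} = 0  ⟹  sig = ⟨2 | 0⟩
  P={1,3}:  v_{1} + v_{3} = v_{2}  ⟹  sig = ⟨2 | 1⟩
  P={2,4}:  v_{2} + v_{4} = v_{7}  ⟹  sig = ⟨2 | 1⟩
  P={2,6}:  v_{2} + v_{6} = v_{8}  ⟹  sig = ⟨2 | 1⟩
  P={2,9}:  v_{2} + v_{9} = v_{3}  ⟹  sig = ⟨2 | 1⟩
  P={5,8}:  v_{5} + v_{8} = v_{2}  ⟹  sig = ⟨2 | 1⟩
  P={6,7}:  v_{6} + v_{7} = v_{4} + v_{8}  ⟹  sig = ⟨2 | 1 1⟩
  P={7,9}:  v_{7} + v_{9} = v_{3} + v_{4}  ⟹  sig = ⟨2 | 1 1⟩
  P={8,9}:  v_{8} + v_{9} = v_{3} + v_{6}  ⟹  sig = ⟨2 | 1 1⟩
  P={0,3,4}:  v_{0} + v_{3} + v_{4} = v_{9}  ⟹  sig = ⟨3 | 1⟩
  P={0,4,8}:  v_{0} + v_{4} + v_{8} = v_{6}  ⟹  sig = ⟨3 | 1⟩

Hence PRS(X_Σ) =
[⟨2 | 0⟩, ⟨2 | 0⟩, ⟨2 | 0⟩, ⟨2 | 1⟩, ⟨2 | 1⟩, ⟨2 | 1⟩, ⟨2 | 1⟩, ⟨2 | 1⟩, ⟨2 | 1 1⟩, ⟨2 | 1 1⟩, ⟨2 | 1 1⟩, ⟨3 | 1⟩, ⟨3 | 1⟩]


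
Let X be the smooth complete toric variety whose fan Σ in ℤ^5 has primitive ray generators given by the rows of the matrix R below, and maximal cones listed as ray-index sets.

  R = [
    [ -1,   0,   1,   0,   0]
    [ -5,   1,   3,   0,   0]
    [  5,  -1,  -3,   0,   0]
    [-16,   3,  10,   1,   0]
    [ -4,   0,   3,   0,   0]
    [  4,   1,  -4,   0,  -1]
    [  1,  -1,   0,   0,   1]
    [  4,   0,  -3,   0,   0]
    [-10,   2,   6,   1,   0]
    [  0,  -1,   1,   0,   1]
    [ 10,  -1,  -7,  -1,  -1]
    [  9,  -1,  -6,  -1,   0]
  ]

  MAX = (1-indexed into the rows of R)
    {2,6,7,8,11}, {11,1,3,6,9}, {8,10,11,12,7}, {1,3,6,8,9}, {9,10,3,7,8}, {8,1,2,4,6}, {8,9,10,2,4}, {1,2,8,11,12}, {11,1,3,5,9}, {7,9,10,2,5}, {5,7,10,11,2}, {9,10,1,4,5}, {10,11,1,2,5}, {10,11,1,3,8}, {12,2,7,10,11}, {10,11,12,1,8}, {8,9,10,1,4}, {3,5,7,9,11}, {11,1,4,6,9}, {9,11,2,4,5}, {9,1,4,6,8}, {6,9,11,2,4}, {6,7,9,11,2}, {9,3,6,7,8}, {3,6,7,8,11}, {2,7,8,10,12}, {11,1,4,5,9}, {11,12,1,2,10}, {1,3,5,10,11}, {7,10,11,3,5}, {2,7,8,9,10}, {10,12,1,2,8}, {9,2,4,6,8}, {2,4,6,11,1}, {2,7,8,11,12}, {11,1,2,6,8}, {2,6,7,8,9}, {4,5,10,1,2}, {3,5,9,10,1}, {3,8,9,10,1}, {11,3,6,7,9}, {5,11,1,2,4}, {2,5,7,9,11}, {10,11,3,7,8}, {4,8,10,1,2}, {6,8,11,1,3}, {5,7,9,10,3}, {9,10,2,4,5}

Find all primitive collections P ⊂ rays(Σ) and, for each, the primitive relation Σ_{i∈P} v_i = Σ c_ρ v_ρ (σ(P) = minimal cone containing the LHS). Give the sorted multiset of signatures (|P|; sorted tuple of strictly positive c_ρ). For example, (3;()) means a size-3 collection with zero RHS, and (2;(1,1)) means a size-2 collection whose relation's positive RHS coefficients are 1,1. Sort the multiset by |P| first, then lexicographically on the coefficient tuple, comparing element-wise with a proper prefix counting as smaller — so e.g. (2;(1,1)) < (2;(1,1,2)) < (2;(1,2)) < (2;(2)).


Primitive collections (18):

  • {2,3}:  v_{2} + v_{3} = 0  so sig = (2;())
  • {5,8}:  v_{5} + v_{8} = 0  so sig = (2;())
  • {1,7}:  v_{1} + v_{7} = v_{10}  so sig = (2;(1))
  • {6,10}:  v_{6} + v_{10} = v_{8}  so sig = (2;(1))
  • {3,4}:  v_{3} + v_{4} = v_{1} + v_{9}  so sig = (2;(1,1))
  • {5,6}:  v_{5} + v_{6} = v_{9} + v_{11}  so sig = (2;(1,1))
  • {9,12}:  v_{9} + v_{12} = v_{2} + v_{8}  so sig = (2;(1,1))
  • {3,12}:  v_{3} + v_{12} = v_{8} + v_{10} + v_{11}  so sig = (2;(1,1,1))
  • {4,7}:  v_{4} + v_{7} = v_{2} + v_{9} + v_{10}  so sig = (2;(1,1,1))
  • {5,12}:  v_{5} + v_{12} = v_{2} + v_{10} + v_{11}  so sig = (2;(1,1,1))
  • {4,12}:  v_{4} + v_{12} = v_{1} + 2·v_{2} + v_{8}  so sig = (2;(1,1,2))
  • {6,12}:  v_{6} + v_{12} = v_{2} + 2·v_{8} + v_{11}  so sig = (2;(1,1,2))
  • {9,10,11}:  v_{9} + v_{10} + v_{11} = 0  so sig = (3;())
  • {1,2,9}:  v_{1} + v_{2} + v_{9} = v_{4}  so sig = (3;(1))
  • {8,9,11}:  v_{8} + v_{9} + v_{11} = v_{6}  so sig = (3;(1))
  • {4,10,11}:  v_{4} + v_{10} + v_{11} = v_{1} + v_{2}  so sig = (3;(1,1))
  • {4,8,11}:  v_{4} + v_{8} + v_{11} = v_{1} + v_{2} + v_{6}  so sig = (3;(1,1,1))
  • {2,8,10,11}:  v_{2} + v_{8} + v_{10} + v_{11} = v_{12}  so sig = (4;(1))

Signatures (|P|; sorted positive RHS coefficients), sorted:
{ (2;()) ×2,  (2;(1)) ×2,  (2;(1,1)) ×3,  (2;(1,1,1)) ×3,  (2;(1,1,2)) ×2,  (3;()),  (3;(1)) ×2,  (3;(1,1)),  (3;(1,1,1)),  (4;(1)) }


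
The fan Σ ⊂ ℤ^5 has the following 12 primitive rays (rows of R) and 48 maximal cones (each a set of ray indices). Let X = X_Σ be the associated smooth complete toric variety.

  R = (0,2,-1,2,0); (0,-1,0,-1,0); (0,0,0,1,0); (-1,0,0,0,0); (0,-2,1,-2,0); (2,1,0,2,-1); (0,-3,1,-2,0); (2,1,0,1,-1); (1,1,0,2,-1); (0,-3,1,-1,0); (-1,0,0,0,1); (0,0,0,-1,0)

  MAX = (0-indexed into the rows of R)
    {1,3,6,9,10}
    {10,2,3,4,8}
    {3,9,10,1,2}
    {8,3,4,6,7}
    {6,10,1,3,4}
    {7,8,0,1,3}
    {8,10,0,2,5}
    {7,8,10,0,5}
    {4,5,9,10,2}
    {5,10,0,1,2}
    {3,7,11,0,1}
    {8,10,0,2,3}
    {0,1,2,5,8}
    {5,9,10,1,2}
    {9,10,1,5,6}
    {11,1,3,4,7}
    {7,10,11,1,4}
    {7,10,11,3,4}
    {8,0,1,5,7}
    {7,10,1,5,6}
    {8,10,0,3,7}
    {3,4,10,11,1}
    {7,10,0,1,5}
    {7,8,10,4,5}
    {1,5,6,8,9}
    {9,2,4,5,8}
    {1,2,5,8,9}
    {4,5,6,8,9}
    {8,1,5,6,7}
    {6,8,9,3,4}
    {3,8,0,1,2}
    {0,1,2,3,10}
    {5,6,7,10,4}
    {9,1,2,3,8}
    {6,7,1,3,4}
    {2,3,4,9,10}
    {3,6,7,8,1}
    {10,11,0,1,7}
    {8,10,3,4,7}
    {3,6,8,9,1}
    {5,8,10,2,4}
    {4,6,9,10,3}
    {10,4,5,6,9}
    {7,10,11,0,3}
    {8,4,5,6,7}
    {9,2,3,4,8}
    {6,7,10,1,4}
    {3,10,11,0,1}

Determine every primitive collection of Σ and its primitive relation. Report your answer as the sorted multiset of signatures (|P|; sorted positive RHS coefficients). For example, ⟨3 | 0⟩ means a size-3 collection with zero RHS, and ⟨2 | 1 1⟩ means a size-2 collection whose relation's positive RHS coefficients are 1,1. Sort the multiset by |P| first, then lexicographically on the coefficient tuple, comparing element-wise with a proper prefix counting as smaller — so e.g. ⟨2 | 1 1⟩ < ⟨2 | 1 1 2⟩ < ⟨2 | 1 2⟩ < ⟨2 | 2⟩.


21 collections generate NE(X_Σ); each relation:

  P={0,4}:  v_{0} + v_{4} = 0 — sig = ⟨2 | 0⟩
  P={2,11}:  v_{2} + v_{11} = 0 — sig = ⟨2 | 0⟩
  P={2,6}:  v_{2} + v_{6} = v_{9} — sig = ⟨2 | 1⟩
  P={2,7}:  v_{2} + v_{7} = v_{5} — sig = ⟨2 | 1⟩
  P={3,5}:  v_{3} + v_{5} = v_{8} — sig = ⟨2 | 1⟩
  P={5,11}:  v_{5} + v_{11} = v_{7} — sig = ⟨2 | 1⟩
  P={9,11}:  v_{9} + v_{11} = v_{6} — sig = ⟨2 | 1⟩
  P={0,6}:  v_{0} + v_{6} = v_{1} + v_{2} — sig = ⟨2 | 1 1⟩
  P={6,11}:  v_{6} + v_{11} = v_{1} + v_{4} — sig = ⟨2 | 1 1⟩
  P={7,9}:  v_{7} + v_{9} = v_{5} + v_{6} — sig = ⟨2 | 1 1⟩
  P={8,11}:  v_{8} + v_{11} = v_{3} + v_{7} — sig = ⟨2 | 1 1⟩
  P={0,9}:  v_{0} + v_{9} = v_{1} + 2·v_{2} — sig = ⟨2 | 1 2⟩
  P={1,2,4}:  v_{1} + v_{2} + v_{4} = v_{6} — sig = ⟨3 | 1⟩
  P={1,8,10}:  v_{1} + v_{8} + v_{10} = v_{2} — sig = ⟨3 | 1⟩
  P={1,4,5}:  v_{1} + v_{4} + v_{5} = v_{6} + v_{7} — sig = ⟨3 | 1 1⟩
  P={1,4,8}:  v_{1} + v_{4} + v_{8} = v_{3} + v_{6} + v_{7} — sig = ⟨3 | 1 1 1⟩
  P={6,8,10}:  v_{6} + v_{8} + v_{10} = 2·v_{2} + v_{4} — sig = ⟨3 | 1 2⟩
  P={8,9,10}:  v_{8} + v_{9} + v_{10} = 3·v_{2} + v_{4} — sig = ⟨3 | 1 3⟩
  P={1,4,9}:  v_{1} + v_{4} + v_{9} = 2·v_{6} — sig = ⟨3 | 2⟩
  P={1,3,7,10}:  v_{1} + v_{3} + v_{7} + v_{10} = 0 — sig = ⟨4 | 0⟩
  P={3,6,7,10}:  v_{3} + v_{6} + v_{7} + v_{10} = v_{2} + v_{4} — sig = ⟨4 | 1 1⟩

Sorted signature multiset PRS(X):
[⟨2 | 0⟩, ⟨2 | 0⟩, ⟨2 | 1⟩, ⟨2 | 1⟩, ⟨2 | 1⟩, ⟨2 | 1⟩, ⟨2 | 1⟩, ⟨2 | 1 1⟩, ⟨2 | 1 1⟩, ⟨2 | 1 1⟩, ⟨2 | 1 1⟩, ⟨2 | 1 2⟩, ⟨3 | 1⟩, ⟨3 | 1⟩, ⟨3 | 1 1⟩, ⟨3 | 1 1 1⟩, ⟨3 | 1 2⟩, ⟨3 | 1 3⟩, ⟨3 | 2⟩, ⟨4 | 0⟩, ⟨4 | 1 1⟩]


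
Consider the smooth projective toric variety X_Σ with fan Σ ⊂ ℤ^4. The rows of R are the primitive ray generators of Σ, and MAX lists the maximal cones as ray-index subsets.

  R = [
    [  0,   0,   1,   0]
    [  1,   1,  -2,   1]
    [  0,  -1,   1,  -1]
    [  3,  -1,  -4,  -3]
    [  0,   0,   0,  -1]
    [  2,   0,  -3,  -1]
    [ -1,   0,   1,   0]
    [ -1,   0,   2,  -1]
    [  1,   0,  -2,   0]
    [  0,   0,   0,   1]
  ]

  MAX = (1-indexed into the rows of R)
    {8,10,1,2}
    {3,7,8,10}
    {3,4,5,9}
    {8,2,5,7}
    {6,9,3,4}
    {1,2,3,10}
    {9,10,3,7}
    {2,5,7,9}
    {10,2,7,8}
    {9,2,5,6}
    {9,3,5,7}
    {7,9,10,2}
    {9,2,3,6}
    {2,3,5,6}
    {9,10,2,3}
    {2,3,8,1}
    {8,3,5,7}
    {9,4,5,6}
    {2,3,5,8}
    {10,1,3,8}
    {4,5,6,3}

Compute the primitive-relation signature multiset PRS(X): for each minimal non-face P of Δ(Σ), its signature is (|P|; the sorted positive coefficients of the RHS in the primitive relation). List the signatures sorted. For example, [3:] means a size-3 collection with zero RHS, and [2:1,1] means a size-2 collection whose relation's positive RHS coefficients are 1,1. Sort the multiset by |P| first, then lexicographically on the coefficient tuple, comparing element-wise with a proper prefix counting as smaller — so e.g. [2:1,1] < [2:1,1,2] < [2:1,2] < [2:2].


The 18 primitive collections of Σ (r=10, n=4):

  {5,10}:  v_{5} + v_{10} = 0  →  sig = [2:]
  {8,9}:  v_{8} + v_{9} = v_{5}  →  sig = [2:1]
  {1,7}:  v_{1} + v_{7} = v_{8} + v_{10}  →  sig = [2:1,1]
  {1,9}:  v_{1} + v_{9} = v_{2} + v_{3}  →  sig = [2:1,1]
  {6,7}:  v_{6} + v_{7} = v_{5} + v_{9}  →  sig = [2:1,1]
  {1,5}:  v_{1} + v_{5} = v_{2} + v_{3} + v_{8}  →  sig = [2:1,1,1]
  {4,10}:  v_{4} + v_{10} = v_{3} + v_{6} + v_{9}  →  sig = [2:1,1,1]
  {6,10}:  v_{6} + v_{10} = v_{2} + v_{3} + v_{9}  →  sig = [2:1,1,1]
  {1,4}:  v_{1} + v_{4} = v_{2} + 2·v_{3} + v_{5} + v_{6}  →  sig = [2:1,1,1,2]
  {4,8}:  v_{4} + v_{8} = v_{3} + 2·v_{5} + v_{6}  →  sig = [2:1,1,2]
  {6,8}:  v_{6} + v_{8} = v_{2} + v_{3} + 2·v_{5}  →  sig = [2:1,1,2]
  {1,6}:  v_{1} + v_{6} = 2·v_{2} + 2·v_{3} + v_{5}  →  sig = [2:1,2,2]
  {4,7}:  v_{4} + v_{7} = v_{3} + 2·v_{5} + 2·v_{9}  →  sig = [2:1,2,2]
  {2,4}:  v_{2} + v_{4} = 2·v_{6}  →  sig = [2:2]
  {2,3,7}:  v_{2} + v_{3} + v_{7} = 0  →  sig = [3:]
  {2,3,5,9}:  v_{2} + v_{3} + v_{5} + v_{9} = v_{6}  →  sig = [4:1]
  {2,3,8,10}:  v_{2} + v_{3} + v_{8} + v_{10} = v_{1}  →  sig = [4:1]
  {3,5,6,9}:  v_{3} + v_{5} + v_{6} + v_{9} = v_{4}  →  sig = [4:1]

Hence PRS(X_Σ) =
    [2:]
    [2:1]
    [2:1,1]
    [2:1,1]
    [2:1,1]
    [2:1,1,1]
    [2:1,1,1]
    [2:1,1,1]
    [2:1,1,1,2]
    [2:1,1,2]
    [2:1,1,2]
    [2:1,2,2]
    [2:1,2,2]
    [2:2]
    [3:]
    [4:1]
    [4:1]
    [4:1]


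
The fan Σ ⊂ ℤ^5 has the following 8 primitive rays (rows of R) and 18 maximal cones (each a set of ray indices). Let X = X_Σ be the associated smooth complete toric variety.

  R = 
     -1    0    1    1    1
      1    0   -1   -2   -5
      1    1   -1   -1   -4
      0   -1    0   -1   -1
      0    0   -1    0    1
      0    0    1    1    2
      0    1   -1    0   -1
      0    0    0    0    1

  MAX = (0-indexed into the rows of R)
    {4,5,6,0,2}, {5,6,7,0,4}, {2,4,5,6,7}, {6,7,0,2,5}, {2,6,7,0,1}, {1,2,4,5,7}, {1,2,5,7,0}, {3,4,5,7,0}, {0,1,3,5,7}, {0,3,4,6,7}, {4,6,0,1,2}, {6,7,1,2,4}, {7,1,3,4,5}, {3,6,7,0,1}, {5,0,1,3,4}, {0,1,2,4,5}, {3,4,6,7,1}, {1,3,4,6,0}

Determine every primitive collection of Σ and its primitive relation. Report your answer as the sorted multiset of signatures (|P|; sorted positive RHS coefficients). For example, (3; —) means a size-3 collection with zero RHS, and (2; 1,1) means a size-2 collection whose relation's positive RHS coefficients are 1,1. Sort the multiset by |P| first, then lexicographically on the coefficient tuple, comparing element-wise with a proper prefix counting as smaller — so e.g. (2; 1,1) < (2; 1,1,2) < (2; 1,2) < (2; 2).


|primitive collections| = 5. Relations:

  • {2,3}:  v_{2} + v_{3} = v_{1} ; sig = (2; 1)
  • {3,5,6}:  v_{3} + v_{5} + v_{6} = 0 ; sig = (3; —)
  • {1,5,6}:  v_{1} + v_{5} + v_{6} = v_{2} ; sig = (3; 1)
  • {0,2,4,7}:  v_{0} + v_{2} + v_{4} + v_{7} = v_{6} ; sig = (4; 1)
  • {0,1,4,7}:  v_{0} + v_{1} + v_{4} + v_{7} = v_{3} + v_{6} ; sig = (4; 1,1)

Hence PRS(X_Σ) =
[(2; 1), (3; —), (3; 1), (4; 1), (4; 1,1)]
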